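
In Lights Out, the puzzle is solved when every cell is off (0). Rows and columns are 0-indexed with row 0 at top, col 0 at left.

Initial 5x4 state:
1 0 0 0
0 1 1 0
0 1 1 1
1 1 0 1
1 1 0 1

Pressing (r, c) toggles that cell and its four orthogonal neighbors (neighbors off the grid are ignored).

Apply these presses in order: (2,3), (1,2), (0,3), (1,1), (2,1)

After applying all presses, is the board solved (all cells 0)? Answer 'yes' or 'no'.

After press 1 at (2,3):
1 0 0 0
0 1 1 1
0 1 0 0
1 1 0 0
1 1 0 1

After press 2 at (1,2):
1 0 1 0
0 0 0 0
0 1 1 0
1 1 0 0
1 1 0 1

After press 3 at (0,3):
1 0 0 1
0 0 0 1
0 1 1 0
1 1 0 0
1 1 0 1

After press 4 at (1,1):
1 1 0 1
1 1 1 1
0 0 1 0
1 1 0 0
1 1 0 1

After press 5 at (2,1):
1 1 0 1
1 0 1 1
1 1 0 0
1 0 0 0
1 1 0 1

Lights still on: 12

Answer: no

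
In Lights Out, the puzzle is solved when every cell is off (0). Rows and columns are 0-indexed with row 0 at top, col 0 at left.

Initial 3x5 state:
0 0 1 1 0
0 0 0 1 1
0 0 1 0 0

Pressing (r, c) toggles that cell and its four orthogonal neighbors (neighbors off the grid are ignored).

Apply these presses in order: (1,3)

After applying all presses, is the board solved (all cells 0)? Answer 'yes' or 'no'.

Answer: no

Derivation:
After press 1 at (1,3):
0 0 1 0 0
0 0 1 0 0
0 0 1 1 0

Lights still on: 4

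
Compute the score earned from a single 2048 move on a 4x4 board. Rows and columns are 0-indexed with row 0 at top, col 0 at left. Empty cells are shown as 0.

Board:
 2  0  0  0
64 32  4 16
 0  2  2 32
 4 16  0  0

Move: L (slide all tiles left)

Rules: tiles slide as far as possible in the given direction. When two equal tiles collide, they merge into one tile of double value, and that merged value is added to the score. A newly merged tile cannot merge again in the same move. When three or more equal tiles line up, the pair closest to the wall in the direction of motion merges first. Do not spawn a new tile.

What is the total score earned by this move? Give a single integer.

Answer: 4

Derivation:
Slide left:
row 0: [2, 0, 0, 0] -> [2, 0, 0, 0]  score +0 (running 0)
row 1: [64, 32, 4, 16] -> [64, 32, 4, 16]  score +0 (running 0)
row 2: [0, 2, 2, 32] -> [4, 32, 0, 0]  score +4 (running 4)
row 3: [4, 16, 0, 0] -> [4, 16, 0, 0]  score +0 (running 4)
Board after move:
 2  0  0  0
64 32  4 16
 4 32  0  0
 4 16  0  0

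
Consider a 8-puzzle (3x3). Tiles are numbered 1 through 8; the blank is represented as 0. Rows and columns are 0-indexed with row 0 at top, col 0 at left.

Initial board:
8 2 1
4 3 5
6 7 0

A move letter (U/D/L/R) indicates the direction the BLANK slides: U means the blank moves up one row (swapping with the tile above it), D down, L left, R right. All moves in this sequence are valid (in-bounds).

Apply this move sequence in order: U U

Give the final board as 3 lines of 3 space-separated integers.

Answer: 8 2 0
4 3 1
6 7 5

Derivation:
After move 1 (U):
8 2 1
4 3 0
6 7 5

After move 2 (U):
8 2 0
4 3 1
6 7 5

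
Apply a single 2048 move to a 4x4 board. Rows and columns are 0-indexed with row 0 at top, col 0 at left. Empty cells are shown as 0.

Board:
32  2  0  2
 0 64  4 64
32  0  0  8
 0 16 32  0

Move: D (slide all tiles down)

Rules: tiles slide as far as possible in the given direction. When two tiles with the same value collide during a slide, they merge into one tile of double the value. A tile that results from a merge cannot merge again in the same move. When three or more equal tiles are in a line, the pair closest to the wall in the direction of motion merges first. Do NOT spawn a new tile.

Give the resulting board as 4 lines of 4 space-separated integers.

Answer:  0  0  0  0
 0  2  0  2
 0 64  4 64
64 16 32  8

Derivation:
Slide down:
col 0: [32, 0, 32, 0] -> [0, 0, 0, 64]
col 1: [2, 64, 0, 16] -> [0, 2, 64, 16]
col 2: [0, 4, 0, 32] -> [0, 0, 4, 32]
col 3: [2, 64, 8, 0] -> [0, 2, 64, 8]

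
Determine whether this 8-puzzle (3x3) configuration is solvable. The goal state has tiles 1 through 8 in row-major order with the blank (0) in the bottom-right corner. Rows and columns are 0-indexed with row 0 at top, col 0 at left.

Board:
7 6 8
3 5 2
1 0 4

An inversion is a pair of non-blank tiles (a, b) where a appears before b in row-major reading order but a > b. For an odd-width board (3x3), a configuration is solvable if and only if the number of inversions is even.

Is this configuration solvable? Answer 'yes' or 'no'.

Answer: yes

Derivation:
Inversions (pairs i<j in row-major order where tile[i] > tile[j] > 0): 22
22 is even, so the puzzle is solvable.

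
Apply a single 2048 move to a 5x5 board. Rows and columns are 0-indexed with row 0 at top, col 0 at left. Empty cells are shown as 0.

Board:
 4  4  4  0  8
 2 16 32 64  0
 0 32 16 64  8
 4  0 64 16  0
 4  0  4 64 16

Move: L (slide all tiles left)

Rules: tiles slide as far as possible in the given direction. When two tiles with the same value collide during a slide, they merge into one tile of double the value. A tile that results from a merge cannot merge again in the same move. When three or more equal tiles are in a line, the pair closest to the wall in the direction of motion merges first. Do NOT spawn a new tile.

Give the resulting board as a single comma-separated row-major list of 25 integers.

Answer: 8, 4, 8, 0, 0, 2, 16, 32, 64, 0, 32, 16, 64, 8, 0, 4, 64, 16, 0, 0, 8, 64, 16, 0, 0

Derivation:
Slide left:
row 0: [4, 4, 4, 0, 8] -> [8, 4, 8, 0, 0]
row 1: [2, 16, 32, 64, 0] -> [2, 16, 32, 64, 0]
row 2: [0, 32, 16, 64, 8] -> [32, 16, 64, 8, 0]
row 3: [4, 0, 64, 16, 0] -> [4, 64, 16, 0, 0]
row 4: [4, 0, 4, 64, 16] -> [8, 64, 16, 0, 0]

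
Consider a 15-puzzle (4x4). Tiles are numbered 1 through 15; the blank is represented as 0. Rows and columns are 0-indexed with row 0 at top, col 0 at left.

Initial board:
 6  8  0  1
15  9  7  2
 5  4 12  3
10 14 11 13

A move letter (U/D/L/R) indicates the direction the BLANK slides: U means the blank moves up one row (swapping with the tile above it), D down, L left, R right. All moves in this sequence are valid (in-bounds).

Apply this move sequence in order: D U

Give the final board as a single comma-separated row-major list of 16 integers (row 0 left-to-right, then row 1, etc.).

After move 1 (D):
 6  8  7  1
15  9  0  2
 5  4 12  3
10 14 11 13

After move 2 (U):
 6  8  0  1
15  9  7  2
 5  4 12  3
10 14 11 13

Answer: 6, 8, 0, 1, 15, 9, 7, 2, 5, 4, 12, 3, 10, 14, 11, 13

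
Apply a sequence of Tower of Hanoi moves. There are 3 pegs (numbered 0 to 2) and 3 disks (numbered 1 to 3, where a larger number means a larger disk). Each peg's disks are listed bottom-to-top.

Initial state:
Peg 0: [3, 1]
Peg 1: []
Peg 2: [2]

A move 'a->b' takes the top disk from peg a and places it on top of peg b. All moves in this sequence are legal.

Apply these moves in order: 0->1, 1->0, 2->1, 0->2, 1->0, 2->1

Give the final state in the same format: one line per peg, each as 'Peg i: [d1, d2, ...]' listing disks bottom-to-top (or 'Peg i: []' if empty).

After move 1 (0->1):
Peg 0: [3]
Peg 1: [1]
Peg 2: [2]

After move 2 (1->0):
Peg 0: [3, 1]
Peg 1: []
Peg 2: [2]

After move 3 (2->1):
Peg 0: [3, 1]
Peg 1: [2]
Peg 2: []

After move 4 (0->2):
Peg 0: [3]
Peg 1: [2]
Peg 2: [1]

After move 5 (1->0):
Peg 0: [3, 2]
Peg 1: []
Peg 2: [1]

After move 6 (2->1):
Peg 0: [3, 2]
Peg 1: [1]
Peg 2: []

Answer: Peg 0: [3, 2]
Peg 1: [1]
Peg 2: []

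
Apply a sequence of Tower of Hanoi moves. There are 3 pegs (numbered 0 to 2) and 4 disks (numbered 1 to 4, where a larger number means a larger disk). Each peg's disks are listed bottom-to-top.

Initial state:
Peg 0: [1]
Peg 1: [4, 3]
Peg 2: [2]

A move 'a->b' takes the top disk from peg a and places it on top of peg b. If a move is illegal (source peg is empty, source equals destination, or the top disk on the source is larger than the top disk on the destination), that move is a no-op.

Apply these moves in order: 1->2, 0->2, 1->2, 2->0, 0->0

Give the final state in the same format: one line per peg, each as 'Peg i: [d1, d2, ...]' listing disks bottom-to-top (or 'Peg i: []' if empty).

After move 1 (1->2):
Peg 0: [1]
Peg 1: [4, 3]
Peg 2: [2]

After move 2 (0->2):
Peg 0: []
Peg 1: [4, 3]
Peg 2: [2, 1]

After move 3 (1->2):
Peg 0: []
Peg 1: [4, 3]
Peg 2: [2, 1]

After move 4 (2->0):
Peg 0: [1]
Peg 1: [4, 3]
Peg 2: [2]

After move 5 (0->0):
Peg 0: [1]
Peg 1: [4, 3]
Peg 2: [2]

Answer: Peg 0: [1]
Peg 1: [4, 3]
Peg 2: [2]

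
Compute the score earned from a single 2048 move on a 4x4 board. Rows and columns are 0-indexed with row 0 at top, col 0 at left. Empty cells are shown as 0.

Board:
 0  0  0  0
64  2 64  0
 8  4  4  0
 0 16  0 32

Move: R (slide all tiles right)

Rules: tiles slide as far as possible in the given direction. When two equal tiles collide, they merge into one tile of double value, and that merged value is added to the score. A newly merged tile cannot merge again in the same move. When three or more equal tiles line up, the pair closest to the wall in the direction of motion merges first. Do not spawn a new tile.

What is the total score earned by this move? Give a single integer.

Answer: 8

Derivation:
Slide right:
row 0: [0, 0, 0, 0] -> [0, 0, 0, 0]  score +0 (running 0)
row 1: [64, 2, 64, 0] -> [0, 64, 2, 64]  score +0 (running 0)
row 2: [8, 4, 4, 0] -> [0, 0, 8, 8]  score +8 (running 8)
row 3: [0, 16, 0, 32] -> [0, 0, 16, 32]  score +0 (running 8)
Board after move:
 0  0  0  0
 0 64  2 64
 0  0  8  8
 0  0 16 32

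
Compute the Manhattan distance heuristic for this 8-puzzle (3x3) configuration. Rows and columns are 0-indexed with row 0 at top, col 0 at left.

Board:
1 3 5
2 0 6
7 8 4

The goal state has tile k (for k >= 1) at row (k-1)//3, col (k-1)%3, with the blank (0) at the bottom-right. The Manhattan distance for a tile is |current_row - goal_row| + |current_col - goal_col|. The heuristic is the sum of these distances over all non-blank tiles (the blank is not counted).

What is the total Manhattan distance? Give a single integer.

Answer: 8

Derivation:
Tile 1: (0,0)->(0,0) = 0
Tile 3: (0,1)->(0,2) = 1
Tile 5: (0,2)->(1,1) = 2
Tile 2: (1,0)->(0,1) = 2
Tile 6: (1,2)->(1,2) = 0
Tile 7: (2,0)->(2,0) = 0
Tile 8: (2,1)->(2,1) = 0
Tile 4: (2,2)->(1,0) = 3
Sum: 0 + 1 + 2 + 2 + 0 + 0 + 0 + 3 = 8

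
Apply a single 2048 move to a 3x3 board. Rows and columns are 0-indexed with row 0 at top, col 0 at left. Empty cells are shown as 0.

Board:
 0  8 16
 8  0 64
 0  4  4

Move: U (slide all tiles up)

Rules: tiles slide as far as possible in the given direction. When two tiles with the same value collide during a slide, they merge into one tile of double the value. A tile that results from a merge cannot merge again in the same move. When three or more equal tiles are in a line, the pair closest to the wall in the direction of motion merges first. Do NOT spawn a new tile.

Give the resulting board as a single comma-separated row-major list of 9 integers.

Slide up:
col 0: [0, 8, 0] -> [8, 0, 0]
col 1: [8, 0, 4] -> [8, 4, 0]
col 2: [16, 64, 4] -> [16, 64, 4]

Answer: 8, 8, 16, 0, 4, 64, 0, 0, 4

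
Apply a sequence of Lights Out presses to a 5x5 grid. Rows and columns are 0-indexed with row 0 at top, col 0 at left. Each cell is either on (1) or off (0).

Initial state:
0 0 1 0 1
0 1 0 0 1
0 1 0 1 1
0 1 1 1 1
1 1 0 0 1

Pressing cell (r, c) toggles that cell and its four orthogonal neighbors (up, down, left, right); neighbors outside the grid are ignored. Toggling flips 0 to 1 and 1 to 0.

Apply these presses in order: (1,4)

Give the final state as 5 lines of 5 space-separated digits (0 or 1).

Answer: 0 0 1 0 0
0 1 0 1 0
0 1 0 1 0
0 1 1 1 1
1 1 0 0 1

Derivation:
After press 1 at (1,4):
0 0 1 0 0
0 1 0 1 0
0 1 0 1 0
0 1 1 1 1
1 1 0 0 1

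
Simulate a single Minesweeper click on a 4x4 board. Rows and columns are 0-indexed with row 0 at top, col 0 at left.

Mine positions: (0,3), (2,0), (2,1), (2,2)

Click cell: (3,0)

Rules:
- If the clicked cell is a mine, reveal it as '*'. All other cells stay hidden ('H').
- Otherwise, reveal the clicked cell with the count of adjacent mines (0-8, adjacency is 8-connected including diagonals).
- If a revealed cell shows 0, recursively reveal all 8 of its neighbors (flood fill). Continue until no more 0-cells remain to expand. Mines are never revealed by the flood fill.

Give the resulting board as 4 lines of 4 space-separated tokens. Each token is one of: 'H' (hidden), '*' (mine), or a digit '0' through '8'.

H H H H
H H H H
H H H H
2 H H H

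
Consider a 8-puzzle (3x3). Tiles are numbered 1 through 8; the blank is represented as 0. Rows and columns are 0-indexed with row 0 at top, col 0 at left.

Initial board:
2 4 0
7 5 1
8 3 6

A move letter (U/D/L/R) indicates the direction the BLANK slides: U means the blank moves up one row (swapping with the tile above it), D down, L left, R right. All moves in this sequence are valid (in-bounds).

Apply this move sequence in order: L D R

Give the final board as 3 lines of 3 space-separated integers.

Answer: 2 5 4
7 1 0
8 3 6

Derivation:
After move 1 (L):
2 0 4
7 5 1
8 3 6

After move 2 (D):
2 5 4
7 0 1
8 3 6

After move 3 (R):
2 5 4
7 1 0
8 3 6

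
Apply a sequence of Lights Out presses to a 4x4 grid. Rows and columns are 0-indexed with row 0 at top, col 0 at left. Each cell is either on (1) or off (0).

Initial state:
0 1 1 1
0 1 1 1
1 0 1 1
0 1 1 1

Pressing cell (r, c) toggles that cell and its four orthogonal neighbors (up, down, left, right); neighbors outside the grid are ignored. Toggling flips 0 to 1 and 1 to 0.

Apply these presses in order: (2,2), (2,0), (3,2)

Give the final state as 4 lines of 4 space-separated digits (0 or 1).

After press 1 at (2,2):
0 1 1 1
0 1 0 1
1 1 0 0
0 1 0 1

After press 2 at (2,0):
0 1 1 1
1 1 0 1
0 0 0 0
1 1 0 1

After press 3 at (3,2):
0 1 1 1
1 1 0 1
0 0 1 0
1 0 1 0

Answer: 0 1 1 1
1 1 0 1
0 0 1 0
1 0 1 0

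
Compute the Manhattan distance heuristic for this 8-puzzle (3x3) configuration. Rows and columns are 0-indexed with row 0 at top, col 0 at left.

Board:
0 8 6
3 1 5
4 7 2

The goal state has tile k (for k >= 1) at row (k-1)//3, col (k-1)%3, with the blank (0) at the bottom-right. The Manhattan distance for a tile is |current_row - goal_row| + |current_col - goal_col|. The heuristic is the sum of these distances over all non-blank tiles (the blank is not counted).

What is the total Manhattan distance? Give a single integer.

Answer: 14

Derivation:
Tile 8: (0,1)->(2,1) = 2
Tile 6: (0,2)->(1,2) = 1
Tile 3: (1,0)->(0,2) = 3
Tile 1: (1,1)->(0,0) = 2
Tile 5: (1,2)->(1,1) = 1
Tile 4: (2,0)->(1,0) = 1
Tile 7: (2,1)->(2,0) = 1
Tile 2: (2,2)->(0,1) = 3
Sum: 2 + 1 + 3 + 2 + 1 + 1 + 1 + 3 = 14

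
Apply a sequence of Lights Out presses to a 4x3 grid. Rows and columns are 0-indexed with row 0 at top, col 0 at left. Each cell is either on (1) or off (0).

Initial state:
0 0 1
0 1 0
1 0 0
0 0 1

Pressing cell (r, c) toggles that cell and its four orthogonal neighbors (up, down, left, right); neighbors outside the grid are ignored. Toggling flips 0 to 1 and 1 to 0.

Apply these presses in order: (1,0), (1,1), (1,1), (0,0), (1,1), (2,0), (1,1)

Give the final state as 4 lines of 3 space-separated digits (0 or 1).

After press 1 at (1,0):
1 0 1
1 0 0
0 0 0
0 0 1

After press 2 at (1,1):
1 1 1
0 1 1
0 1 0
0 0 1

After press 3 at (1,1):
1 0 1
1 0 0
0 0 0
0 0 1

After press 4 at (0,0):
0 1 1
0 0 0
0 0 0
0 0 1

After press 5 at (1,1):
0 0 1
1 1 1
0 1 0
0 0 1

After press 6 at (2,0):
0 0 1
0 1 1
1 0 0
1 0 1

After press 7 at (1,1):
0 1 1
1 0 0
1 1 0
1 0 1

Answer: 0 1 1
1 0 0
1 1 0
1 0 1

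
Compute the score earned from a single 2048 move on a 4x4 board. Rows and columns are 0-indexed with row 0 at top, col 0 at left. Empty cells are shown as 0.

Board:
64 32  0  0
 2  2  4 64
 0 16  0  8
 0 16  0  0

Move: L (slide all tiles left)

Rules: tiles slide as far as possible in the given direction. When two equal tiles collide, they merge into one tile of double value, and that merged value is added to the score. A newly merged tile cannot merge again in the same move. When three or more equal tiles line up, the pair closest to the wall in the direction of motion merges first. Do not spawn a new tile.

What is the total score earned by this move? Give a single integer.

Answer: 4

Derivation:
Slide left:
row 0: [64, 32, 0, 0] -> [64, 32, 0, 0]  score +0 (running 0)
row 1: [2, 2, 4, 64] -> [4, 4, 64, 0]  score +4 (running 4)
row 2: [0, 16, 0, 8] -> [16, 8, 0, 0]  score +0 (running 4)
row 3: [0, 16, 0, 0] -> [16, 0, 0, 0]  score +0 (running 4)
Board after move:
64 32  0  0
 4  4 64  0
16  8  0  0
16  0  0  0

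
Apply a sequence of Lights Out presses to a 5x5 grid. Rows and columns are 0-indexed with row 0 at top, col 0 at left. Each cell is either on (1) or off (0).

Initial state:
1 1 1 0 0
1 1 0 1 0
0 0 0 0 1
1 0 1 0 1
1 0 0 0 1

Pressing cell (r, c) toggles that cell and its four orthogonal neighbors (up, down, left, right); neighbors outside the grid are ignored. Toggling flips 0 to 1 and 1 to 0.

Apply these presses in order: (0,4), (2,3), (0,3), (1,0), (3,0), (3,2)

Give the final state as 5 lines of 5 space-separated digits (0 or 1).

Answer: 0 1 0 0 0
0 0 0 1 1
0 0 0 1 0
0 0 0 0 1
0 0 1 0 1

Derivation:
After press 1 at (0,4):
1 1 1 1 1
1 1 0 1 1
0 0 0 0 1
1 0 1 0 1
1 0 0 0 1

After press 2 at (2,3):
1 1 1 1 1
1 1 0 0 1
0 0 1 1 0
1 0 1 1 1
1 0 0 0 1

After press 3 at (0,3):
1 1 0 0 0
1 1 0 1 1
0 0 1 1 0
1 0 1 1 1
1 0 0 0 1

After press 4 at (1,0):
0 1 0 0 0
0 0 0 1 1
1 0 1 1 0
1 0 1 1 1
1 0 0 0 1

After press 5 at (3,0):
0 1 0 0 0
0 0 0 1 1
0 0 1 1 0
0 1 1 1 1
0 0 0 0 1

After press 6 at (3,2):
0 1 0 0 0
0 0 0 1 1
0 0 0 1 0
0 0 0 0 1
0 0 1 0 1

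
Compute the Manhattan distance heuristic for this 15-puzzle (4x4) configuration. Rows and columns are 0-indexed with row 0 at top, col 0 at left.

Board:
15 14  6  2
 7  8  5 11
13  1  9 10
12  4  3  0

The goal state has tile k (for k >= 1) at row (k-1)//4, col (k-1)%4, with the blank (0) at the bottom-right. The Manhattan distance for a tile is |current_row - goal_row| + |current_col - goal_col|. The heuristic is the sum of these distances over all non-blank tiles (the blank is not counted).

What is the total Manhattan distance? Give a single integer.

Tile 15: (0,0)->(3,2) = 5
Tile 14: (0,1)->(3,1) = 3
Tile 6: (0,2)->(1,1) = 2
Tile 2: (0,3)->(0,1) = 2
Tile 7: (1,0)->(1,2) = 2
Tile 8: (1,1)->(1,3) = 2
Tile 5: (1,2)->(1,0) = 2
Tile 11: (1,3)->(2,2) = 2
Tile 13: (2,0)->(3,0) = 1
Tile 1: (2,1)->(0,0) = 3
Tile 9: (2,2)->(2,0) = 2
Tile 10: (2,3)->(2,1) = 2
Tile 12: (3,0)->(2,3) = 4
Tile 4: (3,1)->(0,3) = 5
Tile 3: (3,2)->(0,2) = 3
Sum: 5 + 3 + 2 + 2 + 2 + 2 + 2 + 2 + 1 + 3 + 2 + 2 + 4 + 5 + 3 = 40

Answer: 40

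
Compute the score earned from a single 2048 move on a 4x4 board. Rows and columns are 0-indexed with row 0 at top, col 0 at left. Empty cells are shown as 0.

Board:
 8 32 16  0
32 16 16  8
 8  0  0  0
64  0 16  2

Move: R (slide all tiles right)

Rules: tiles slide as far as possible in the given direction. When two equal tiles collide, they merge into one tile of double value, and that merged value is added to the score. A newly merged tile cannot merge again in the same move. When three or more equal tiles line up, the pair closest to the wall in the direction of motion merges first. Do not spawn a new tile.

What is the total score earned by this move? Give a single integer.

Slide right:
row 0: [8, 32, 16, 0] -> [0, 8, 32, 16]  score +0 (running 0)
row 1: [32, 16, 16, 8] -> [0, 32, 32, 8]  score +32 (running 32)
row 2: [8, 0, 0, 0] -> [0, 0, 0, 8]  score +0 (running 32)
row 3: [64, 0, 16, 2] -> [0, 64, 16, 2]  score +0 (running 32)
Board after move:
 0  8 32 16
 0 32 32  8
 0  0  0  8
 0 64 16  2

Answer: 32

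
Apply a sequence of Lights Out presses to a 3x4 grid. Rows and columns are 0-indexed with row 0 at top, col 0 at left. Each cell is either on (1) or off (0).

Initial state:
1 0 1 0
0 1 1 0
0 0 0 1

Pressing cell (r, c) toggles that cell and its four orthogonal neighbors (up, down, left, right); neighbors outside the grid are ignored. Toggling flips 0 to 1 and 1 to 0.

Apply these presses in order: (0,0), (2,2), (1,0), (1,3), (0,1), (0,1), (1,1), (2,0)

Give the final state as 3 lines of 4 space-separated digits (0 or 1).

After press 1 at (0,0):
0 1 1 0
1 1 1 0
0 0 0 1

After press 2 at (2,2):
0 1 1 0
1 1 0 0
0 1 1 0

After press 3 at (1,0):
1 1 1 0
0 0 0 0
1 1 1 0

After press 4 at (1,3):
1 1 1 1
0 0 1 1
1 1 1 1

After press 5 at (0,1):
0 0 0 1
0 1 1 1
1 1 1 1

After press 6 at (0,1):
1 1 1 1
0 0 1 1
1 1 1 1

After press 7 at (1,1):
1 0 1 1
1 1 0 1
1 0 1 1

After press 8 at (2,0):
1 0 1 1
0 1 0 1
0 1 1 1

Answer: 1 0 1 1
0 1 0 1
0 1 1 1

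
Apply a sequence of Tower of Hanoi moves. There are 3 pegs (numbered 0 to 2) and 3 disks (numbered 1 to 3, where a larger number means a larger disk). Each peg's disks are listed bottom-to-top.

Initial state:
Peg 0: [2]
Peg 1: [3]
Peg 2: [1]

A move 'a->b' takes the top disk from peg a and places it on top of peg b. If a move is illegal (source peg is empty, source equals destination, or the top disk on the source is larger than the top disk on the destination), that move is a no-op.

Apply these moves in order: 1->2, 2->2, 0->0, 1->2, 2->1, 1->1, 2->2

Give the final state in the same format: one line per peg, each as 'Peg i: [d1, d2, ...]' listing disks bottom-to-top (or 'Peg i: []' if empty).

Answer: Peg 0: [2]
Peg 1: [3, 1]
Peg 2: []

Derivation:
After move 1 (1->2):
Peg 0: [2]
Peg 1: [3]
Peg 2: [1]

After move 2 (2->2):
Peg 0: [2]
Peg 1: [3]
Peg 2: [1]

After move 3 (0->0):
Peg 0: [2]
Peg 1: [3]
Peg 2: [1]

After move 4 (1->2):
Peg 0: [2]
Peg 1: [3]
Peg 2: [1]

After move 5 (2->1):
Peg 0: [2]
Peg 1: [3, 1]
Peg 2: []

After move 6 (1->1):
Peg 0: [2]
Peg 1: [3, 1]
Peg 2: []

After move 7 (2->2):
Peg 0: [2]
Peg 1: [3, 1]
Peg 2: []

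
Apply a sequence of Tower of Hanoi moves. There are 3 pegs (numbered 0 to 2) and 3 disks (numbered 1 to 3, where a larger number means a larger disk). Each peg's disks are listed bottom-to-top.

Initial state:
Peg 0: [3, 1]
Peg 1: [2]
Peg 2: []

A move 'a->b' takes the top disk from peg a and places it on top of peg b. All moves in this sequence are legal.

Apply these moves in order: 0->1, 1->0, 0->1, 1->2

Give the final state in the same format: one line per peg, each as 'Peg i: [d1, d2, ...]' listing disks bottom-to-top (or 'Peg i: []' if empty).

Answer: Peg 0: [3]
Peg 1: [2]
Peg 2: [1]

Derivation:
After move 1 (0->1):
Peg 0: [3]
Peg 1: [2, 1]
Peg 2: []

After move 2 (1->0):
Peg 0: [3, 1]
Peg 1: [2]
Peg 2: []

After move 3 (0->1):
Peg 0: [3]
Peg 1: [2, 1]
Peg 2: []

After move 4 (1->2):
Peg 0: [3]
Peg 1: [2]
Peg 2: [1]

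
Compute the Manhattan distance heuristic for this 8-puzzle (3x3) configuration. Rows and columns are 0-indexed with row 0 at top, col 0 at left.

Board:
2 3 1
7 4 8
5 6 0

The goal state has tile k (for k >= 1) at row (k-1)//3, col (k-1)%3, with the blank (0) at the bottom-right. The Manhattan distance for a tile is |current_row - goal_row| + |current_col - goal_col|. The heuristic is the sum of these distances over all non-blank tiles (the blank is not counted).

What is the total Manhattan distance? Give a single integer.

Answer: 12

Derivation:
Tile 2: (0,0)->(0,1) = 1
Tile 3: (0,1)->(0,2) = 1
Tile 1: (0,2)->(0,0) = 2
Tile 7: (1,0)->(2,0) = 1
Tile 4: (1,1)->(1,0) = 1
Tile 8: (1,2)->(2,1) = 2
Tile 5: (2,0)->(1,1) = 2
Tile 6: (2,1)->(1,2) = 2
Sum: 1 + 1 + 2 + 1 + 1 + 2 + 2 + 2 = 12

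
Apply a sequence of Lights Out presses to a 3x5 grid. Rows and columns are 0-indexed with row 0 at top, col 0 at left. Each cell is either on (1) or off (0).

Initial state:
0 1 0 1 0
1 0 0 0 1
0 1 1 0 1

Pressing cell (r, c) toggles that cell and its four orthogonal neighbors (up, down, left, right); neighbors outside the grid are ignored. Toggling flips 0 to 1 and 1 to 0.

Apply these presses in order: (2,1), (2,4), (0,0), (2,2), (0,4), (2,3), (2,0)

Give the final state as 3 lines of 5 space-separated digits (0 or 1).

After press 1 at (2,1):
0 1 0 1 0
1 1 0 0 1
1 0 0 0 1

After press 2 at (2,4):
0 1 0 1 0
1 1 0 0 0
1 0 0 1 0

After press 3 at (0,0):
1 0 0 1 0
0 1 0 0 0
1 0 0 1 0

After press 4 at (2,2):
1 0 0 1 0
0 1 1 0 0
1 1 1 0 0

After press 5 at (0,4):
1 0 0 0 1
0 1 1 0 1
1 1 1 0 0

After press 6 at (2,3):
1 0 0 0 1
0 1 1 1 1
1 1 0 1 1

After press 7 at (2,0):
1 0 0 0 1
1 1 1 1 1
0 0 0 1 1

Answer: 1 0 0 0 1
1 1 1 1 1
0 0 0 1 1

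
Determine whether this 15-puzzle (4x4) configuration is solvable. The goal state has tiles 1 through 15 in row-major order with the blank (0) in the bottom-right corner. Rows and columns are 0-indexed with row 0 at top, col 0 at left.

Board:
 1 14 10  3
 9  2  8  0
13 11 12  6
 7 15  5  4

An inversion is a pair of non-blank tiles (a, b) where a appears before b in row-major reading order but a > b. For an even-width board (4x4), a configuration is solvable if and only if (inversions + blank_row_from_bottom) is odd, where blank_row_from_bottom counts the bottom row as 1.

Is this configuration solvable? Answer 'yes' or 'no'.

Answer: yes

Derivation:
Inversions: 52
Blank is in row 1 (0-indexed from top), which is row 3 counting from the bottom (bottom = 1).
52 + 3 = 55, which is odd, so the puzzle is solvable.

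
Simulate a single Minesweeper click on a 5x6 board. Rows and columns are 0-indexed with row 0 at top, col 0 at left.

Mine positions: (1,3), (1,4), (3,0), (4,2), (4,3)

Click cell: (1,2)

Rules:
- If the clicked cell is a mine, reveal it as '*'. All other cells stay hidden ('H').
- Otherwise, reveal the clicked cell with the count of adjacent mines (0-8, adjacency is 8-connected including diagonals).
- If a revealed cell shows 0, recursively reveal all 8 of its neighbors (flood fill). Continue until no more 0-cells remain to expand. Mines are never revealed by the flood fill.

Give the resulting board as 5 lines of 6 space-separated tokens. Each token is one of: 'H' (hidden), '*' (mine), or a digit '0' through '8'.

H H H H H H
H H 1 H H H
H H H H H H
H H H H H H
H H H H H H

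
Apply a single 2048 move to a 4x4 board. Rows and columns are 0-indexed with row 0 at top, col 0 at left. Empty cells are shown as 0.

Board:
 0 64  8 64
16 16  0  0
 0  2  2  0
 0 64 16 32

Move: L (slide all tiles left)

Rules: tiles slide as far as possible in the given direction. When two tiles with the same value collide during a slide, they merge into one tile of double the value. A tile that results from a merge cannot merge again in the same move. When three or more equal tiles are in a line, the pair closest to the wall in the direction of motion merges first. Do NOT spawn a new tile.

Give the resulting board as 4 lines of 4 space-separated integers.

Answer: 64  8 64  0
32  0  0  0
 4  0  0  0
64 16 32  0

Derivation:
Slide left:
row 0: [0, 64, 8, 64] -> [64, 8, 64, 0]
row 1: [16, 16, 0, 0] -> [32, 0, 0, 0]
row 2: [0, 2, 2, 0] -> [4, 0, 0, 0]
row 3: [0, 64, 16, 32] -> [64, 16, 32, 0]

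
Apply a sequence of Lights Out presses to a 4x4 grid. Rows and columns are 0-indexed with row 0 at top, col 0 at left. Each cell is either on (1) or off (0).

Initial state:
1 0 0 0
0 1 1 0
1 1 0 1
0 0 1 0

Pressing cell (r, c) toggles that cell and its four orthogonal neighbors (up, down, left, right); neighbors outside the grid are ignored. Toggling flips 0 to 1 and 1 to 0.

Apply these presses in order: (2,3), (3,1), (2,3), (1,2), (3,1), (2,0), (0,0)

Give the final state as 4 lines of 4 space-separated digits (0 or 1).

After press 1 at (2,3):
1 0 0 0
0 1 1 1
1 1 1 0
0 0 1 1

After press 2 at (3,1):
1 0 0 0
0 1 1 1
1 0 1 0
1 1 0 1

After press 3 at (2,3):
1 0 0 0
0 1 1 0
1 0 0 1
1 1 0 0

After press 4 at (1,2):
1 0 1 0
0 0 0 1
1 0 1 1
1 1 0 0

After press 5 at (3,1):
1 0 1 0
0 0 0 1
1 1 1 1
0 0 1 0

After press 6 at (2,0):
1 0 1 0
1 0 0 1
0 0 1 1
1 0 1 0

After press 7 at (0,0):
0 1 1 0
0 0 0 1
0 0 1 1
1 0 1 0

Answer: 0 1 1 0
0 0 0 1
0 0 1 1
1 0 1 0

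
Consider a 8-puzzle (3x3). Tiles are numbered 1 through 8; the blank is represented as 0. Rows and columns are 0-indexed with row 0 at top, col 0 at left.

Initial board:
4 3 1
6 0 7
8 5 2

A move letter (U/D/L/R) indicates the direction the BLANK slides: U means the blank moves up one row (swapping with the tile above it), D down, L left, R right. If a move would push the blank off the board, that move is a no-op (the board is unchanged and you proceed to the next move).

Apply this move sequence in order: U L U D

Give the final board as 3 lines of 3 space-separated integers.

Answer: 6 4 1
0 3 7
8 5 2

Derivation:
After move 1 (U):
4 0 1
6 3 7
8 5 2

After move 2 (L):
0 4 1
6 3 7
8 5 2

After move 3 (U):
0 4 1
6 3 7
8 5 2

After move 4 (D):
6 4 1
0 3 7
8 5 2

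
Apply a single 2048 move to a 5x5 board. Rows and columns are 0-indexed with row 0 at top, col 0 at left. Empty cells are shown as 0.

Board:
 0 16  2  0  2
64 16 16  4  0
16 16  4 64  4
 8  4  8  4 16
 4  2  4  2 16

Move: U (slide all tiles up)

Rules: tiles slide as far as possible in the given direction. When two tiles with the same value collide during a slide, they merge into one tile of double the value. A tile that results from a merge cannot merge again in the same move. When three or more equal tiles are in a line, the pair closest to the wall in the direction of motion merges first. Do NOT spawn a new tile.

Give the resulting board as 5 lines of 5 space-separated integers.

Answer: 64 32  2  4  2
16 16 16 64  4
 8  4  4  4 32
 4  2  8  2  0
 0  0  4  0  0

Derivation:
Slide up:
col 0: [0, 64, 16, 8, 4] -> [64, 16, 8, 4, 0]
col 1: [16, 16, 16, 4, 2] -> [32, 16, 4, 2, 0]
col 2: [2, 16, 4, 8, 4] -> [2, 16, 4, 8, 4]
col 3: [0, 4, 64, 4, 2] -> [4, 64, 4, 2, 0]
col 4: [2, 0, 4, 16, 16] -> [2, 4, 32, 0, 0]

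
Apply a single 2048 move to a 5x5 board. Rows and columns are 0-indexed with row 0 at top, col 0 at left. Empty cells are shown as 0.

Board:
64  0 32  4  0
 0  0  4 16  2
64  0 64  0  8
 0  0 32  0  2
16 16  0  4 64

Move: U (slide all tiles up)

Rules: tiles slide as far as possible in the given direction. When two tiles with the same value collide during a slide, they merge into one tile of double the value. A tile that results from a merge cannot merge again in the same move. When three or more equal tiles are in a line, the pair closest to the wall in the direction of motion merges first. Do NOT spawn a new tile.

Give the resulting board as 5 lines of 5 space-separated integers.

Slide up:
col 0: [64, 0, 64, 0, 16] -> [128, 16, 0, 0, 0]
col 1: [0, 0, 0, 0, 16] -> [16, 0, 0, 0, 0]
col 2: [32, 4, 64, 32, 0] -> [32, 4, 64, 32, 0]
col 3: [4, 16, 0, 0, 4] -> [4, 16, 4, 0, 0]
col 4: [0, 2, 8, 2, 64] -> [2, 8, 2, 64, 0]

Answer: 128  16  32   4   2
 16   0   4  16   8
  0   0  64   4   2
  0   0  32   0  64
  0   0   0   0   0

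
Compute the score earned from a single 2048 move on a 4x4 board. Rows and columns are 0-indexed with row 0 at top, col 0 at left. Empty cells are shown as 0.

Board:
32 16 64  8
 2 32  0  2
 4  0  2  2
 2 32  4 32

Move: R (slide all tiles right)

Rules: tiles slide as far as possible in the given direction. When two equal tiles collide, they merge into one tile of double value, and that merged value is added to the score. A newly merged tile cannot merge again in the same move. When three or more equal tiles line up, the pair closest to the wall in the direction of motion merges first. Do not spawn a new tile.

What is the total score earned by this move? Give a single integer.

Answer: 4

Derivation:
Slide right:
row 0: [32, 16, 64, 8] -> [32, 16, 64, 8]  score +0 (running 0)
row 1: [2, 32, 0, 2] -> [0, 2, 32, 2]  score +0 (running 0)
row 2: [4, 0, 2, 2] -> [0, 0, 4, 4]  score +4 (running 4)
row 3: [2, 32, 4, 32] -> [2, 32, 4, 32]  score +0 (running 4)
Board after move:
32 16 64  8
 0  2 32  2
 0  0  4  4
 2 32  4 32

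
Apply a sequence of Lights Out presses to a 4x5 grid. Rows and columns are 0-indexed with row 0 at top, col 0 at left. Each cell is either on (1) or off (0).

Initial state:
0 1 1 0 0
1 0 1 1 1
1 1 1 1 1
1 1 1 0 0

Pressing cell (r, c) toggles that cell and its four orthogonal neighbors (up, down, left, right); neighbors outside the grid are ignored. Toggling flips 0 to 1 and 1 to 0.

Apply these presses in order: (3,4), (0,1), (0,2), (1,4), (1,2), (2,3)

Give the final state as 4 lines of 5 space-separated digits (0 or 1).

Answer: 1 1 0 1 1
1 0 1 0 0
1 1 1 0 0
1 1 1 0 1

Derivation:
After press 1 at (3,4):
0 1 1 0 0
1 0 1 1 1
1 1 1 1 0
1 1 1 1 1

After press 2 at (0,1):
1 0 0 0 0
1 1 1 1 1
1 1 1 1 0
1 1 1 1 1

After press 3 at (0,2):
1 1 1 1 0
1 1 0 1 1
1 1 1 1 0
1 1 1 1 1

After press 4 at (1,4):
1 1 1 1 1
1 1 0 0 0
1 1 1 1 1
1 1 1 1 1

After press 5 at (1,2):
1 1 0 1 1
1 0 1 1 0
1 1 0 1 1
1 1 1 1 1

After press 6 at (2,3):
1 1 0 1 1
1 0 1 0 0
1 1 1 0 0
1 1 1 0 1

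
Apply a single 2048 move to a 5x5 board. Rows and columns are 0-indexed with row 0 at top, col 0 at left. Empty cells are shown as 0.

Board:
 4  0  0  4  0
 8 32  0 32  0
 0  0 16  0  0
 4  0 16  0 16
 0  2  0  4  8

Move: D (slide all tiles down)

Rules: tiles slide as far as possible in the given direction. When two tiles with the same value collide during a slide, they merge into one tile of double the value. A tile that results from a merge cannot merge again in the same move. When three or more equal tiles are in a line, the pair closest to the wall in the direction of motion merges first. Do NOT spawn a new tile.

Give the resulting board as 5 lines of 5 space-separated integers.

Slide down:
col 0: [4, 8, 0, 4, 0] -> [0, 0, 4, 8, 4]
col 1: [0, 32, 0, 0, 2] -> [0, 0, 0, 32, 2]
col 2: [0, 0, 16, 16, 0] -> [0, 0, 0, 0, 32]
col 3: [4, 32, 0, 0, 4] -> [0, 0, 4, 32, 4]
col 4: [0, 0, 0, 16, 8] -> [0, 0, 0, 16, 8]

Answer:  0  0  0  0  0
 0  0  0  0  0
 4  0  0  4  0
 8 32  0 32 16
 4  2 32  4  8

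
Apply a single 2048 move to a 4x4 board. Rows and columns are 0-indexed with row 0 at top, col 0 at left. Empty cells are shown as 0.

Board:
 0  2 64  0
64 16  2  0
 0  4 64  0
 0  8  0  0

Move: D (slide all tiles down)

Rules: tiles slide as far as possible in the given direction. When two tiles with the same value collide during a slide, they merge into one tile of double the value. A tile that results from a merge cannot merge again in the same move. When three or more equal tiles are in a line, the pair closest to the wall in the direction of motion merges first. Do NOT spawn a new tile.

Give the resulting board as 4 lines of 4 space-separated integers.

Answer:  0  2  0  0
 0 16 64  0
 0  4  2  0
64  8 64  0

Derivation:
Slide down:
col 0: [0, 64, 0, 0] -> [0, 0, 0, 64]
col 1: [2, 16, 4, 8] -> [2, 16, 4, 8]
col 2: [64, 2, 64, 0] -> [0, 64, 2, 64]
col 3: [0, 0, 0, 0] -> [0, 0, 0, 0]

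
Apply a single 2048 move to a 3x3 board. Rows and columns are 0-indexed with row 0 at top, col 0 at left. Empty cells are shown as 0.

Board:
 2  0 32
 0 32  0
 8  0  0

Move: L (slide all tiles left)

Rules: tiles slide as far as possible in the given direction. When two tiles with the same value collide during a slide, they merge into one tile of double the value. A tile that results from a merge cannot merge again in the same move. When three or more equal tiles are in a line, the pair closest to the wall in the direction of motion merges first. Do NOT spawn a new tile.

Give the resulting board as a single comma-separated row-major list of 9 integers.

Slide left:
row 0: [2, 0, 32] -> [2, 32, 0]
row 1: [0, 32, 0] -> [32, 0, 0]
row 2: [8, 0, 0] -> [8, 0, 0]

Answer: 2, 32, 0, 32, 0, 0, 8, 0, 0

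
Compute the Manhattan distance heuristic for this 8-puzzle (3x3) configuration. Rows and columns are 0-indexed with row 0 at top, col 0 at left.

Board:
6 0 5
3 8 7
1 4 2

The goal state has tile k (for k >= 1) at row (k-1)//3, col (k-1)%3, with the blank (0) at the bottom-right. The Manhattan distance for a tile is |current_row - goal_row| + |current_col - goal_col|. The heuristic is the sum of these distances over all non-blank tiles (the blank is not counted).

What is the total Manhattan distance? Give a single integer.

Answer: 19

Derivation:
Tile 6: at (0,0), goal (1,2), distance |0-1|+|0-2| = 3
Tile 5: at (0,2), goal (1,1), distance |0-1|+|2-1| = 2
Tile 3: at (1,0), goal (0,2), distance |1-0|+|0-2| = 3
Tile 8: at (1,1), goal (2,1), distance |1-2|+|1-1| = 1
Tile 7: at (1,2), goal (2,0), distance |1-2|+|2-0| = 3
Tile 1: at (2,0), goal (0,0), distance |2-0|+|0-0| = 2
Tile 4: at (2,1), goal (1,0), distance |2-1|+|1-0| = 2
Tile 2: at (2,2), goal (0,1), distance |2-0|+|2-1| = 3
Sum: 3 + 2 + 3 + 1 + 3 + 2 + 2 + 3 = 19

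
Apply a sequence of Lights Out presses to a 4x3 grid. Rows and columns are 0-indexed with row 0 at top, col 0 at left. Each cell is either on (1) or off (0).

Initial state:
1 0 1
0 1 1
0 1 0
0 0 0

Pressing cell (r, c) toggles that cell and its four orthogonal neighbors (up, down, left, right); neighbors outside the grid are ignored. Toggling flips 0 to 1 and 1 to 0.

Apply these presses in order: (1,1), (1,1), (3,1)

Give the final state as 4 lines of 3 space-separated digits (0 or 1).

Answer: 1 0 1
0 1 1
0 0 0
1 1 1

Derivation:
After press 1 at (1,1):
1 1 1
1 0 0
0 0 0
0 0 0

After press 2 at (1,1):
1 0 1
0 1 1
0 1 0
0 0 0

After press 3 at (3,1):
1 0 1
0 1 1
0 0 0
1 1 1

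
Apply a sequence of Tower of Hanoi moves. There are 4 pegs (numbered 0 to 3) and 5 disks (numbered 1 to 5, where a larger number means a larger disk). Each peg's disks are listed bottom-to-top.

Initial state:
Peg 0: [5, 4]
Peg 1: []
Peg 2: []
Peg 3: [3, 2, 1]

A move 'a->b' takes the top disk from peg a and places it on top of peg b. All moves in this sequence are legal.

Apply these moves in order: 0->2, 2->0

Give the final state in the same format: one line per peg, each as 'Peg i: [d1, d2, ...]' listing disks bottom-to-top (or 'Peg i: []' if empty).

After move 1 (0->2):
Peg 0: [5]
Peg 1: []
Peg 2: [4]
Peg 3: [3, 2, 1]

After move 2 (2->0):
Peg 0: [5, 4]
Peg 1: []
Peg 2: []
Peg 3: [3, 2, 1]

Answer: Peg 0: [5, 4]
Peg 1: []
Peg 2: []
Peg 3: [3, 2, 1]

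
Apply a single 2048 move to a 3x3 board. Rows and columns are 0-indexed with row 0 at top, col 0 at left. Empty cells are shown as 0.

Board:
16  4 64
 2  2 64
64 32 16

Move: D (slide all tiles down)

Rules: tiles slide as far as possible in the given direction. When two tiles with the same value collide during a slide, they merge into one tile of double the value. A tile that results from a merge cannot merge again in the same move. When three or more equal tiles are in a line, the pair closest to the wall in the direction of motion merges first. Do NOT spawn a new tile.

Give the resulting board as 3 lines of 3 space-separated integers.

Answer:  16   4   0
  2   2 128
 64  32  16

Derivation:
Slide down:
col 0: [16, 2, 64] -> [16, 2, 64]
col 1: [4, 2, 32] -> [4, 2, 32]
col 2: [64, 64, 16] -> [0, 128, 16]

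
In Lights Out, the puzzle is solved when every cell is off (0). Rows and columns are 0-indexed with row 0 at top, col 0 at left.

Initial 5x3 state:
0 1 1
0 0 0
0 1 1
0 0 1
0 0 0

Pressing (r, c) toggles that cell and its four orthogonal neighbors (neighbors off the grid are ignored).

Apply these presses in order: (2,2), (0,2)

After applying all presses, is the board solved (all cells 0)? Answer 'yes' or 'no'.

Answer: yes

Derivation:
After press 1 at (2,2):
0 1 1
0 0 1
0 0 0
0 0 0
0 0 0

After press 2 at (0,2):
0 0 0
0 0 0
0 0 0
0 0 0
0 0 0

Lights still on: 0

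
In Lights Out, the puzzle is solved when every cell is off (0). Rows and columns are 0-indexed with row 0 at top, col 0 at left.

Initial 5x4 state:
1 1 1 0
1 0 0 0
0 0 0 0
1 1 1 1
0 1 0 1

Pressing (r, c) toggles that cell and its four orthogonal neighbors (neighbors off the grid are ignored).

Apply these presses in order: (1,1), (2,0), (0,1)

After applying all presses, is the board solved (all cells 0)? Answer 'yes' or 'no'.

After press 1 at (1,1):
1 0 1 0
0 1 1 0
0 1 0 0
1 1 1 1
0 1 0 1

After press 2 at (2,0):
1 0 1 0
1 1 1 0
1 0 0 0
0 1 1 1
0 1 0 1

After press 3 at (0,1):
0 1 0 0
1 0 1 0
1 0 0 0
0 1 1 1
0 1 0 1

Lights still on: 9

Answer: no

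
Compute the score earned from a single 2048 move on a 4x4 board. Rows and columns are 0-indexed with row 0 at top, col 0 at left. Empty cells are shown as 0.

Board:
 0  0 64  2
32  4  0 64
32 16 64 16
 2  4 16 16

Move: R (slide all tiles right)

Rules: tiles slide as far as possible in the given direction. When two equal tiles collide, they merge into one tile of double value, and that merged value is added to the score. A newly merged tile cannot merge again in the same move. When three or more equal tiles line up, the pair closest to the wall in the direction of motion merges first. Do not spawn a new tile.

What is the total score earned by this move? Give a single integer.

Slide right:
row 0: [0, 0, 64, 2] -> [0, 0, 64, 2]  score +0 (running 0)
row 1: [32, 4, 0, 64] -> [0, 32, 4, 64]  score +0 (running 0)
row 2: [32, 16, 64, 16] -> [32, 16, 64, 16]  score +0 (running 0)
row 3: [2, 4, 16, 16] -> [0, 2, 4, 32]  score +32 (running 32)
Board after move:
 0  0 64  2
 0 32  4 64
32 16 64 16
 0  2  4 32

Answer: 32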